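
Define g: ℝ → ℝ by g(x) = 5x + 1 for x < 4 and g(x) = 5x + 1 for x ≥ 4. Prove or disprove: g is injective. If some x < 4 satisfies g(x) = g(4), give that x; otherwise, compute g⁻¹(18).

Both pieces are strictly increasing (slopes 5 and 5), so each is injective on its own interval.
The left piece maps (−∞, 4) onto (−∞, 21); the right piece maps [4, ∞) onto [21, ∞).
These images are disjoint, so no value is attained by both pieces. Hence g is injective.
Because the two images are disjoint, no x < 4 has g(x) = g(4), so we compute g⁻¹(18): 18 lies in (−∞, 21), so solve 5x + 1 = 18: x = (18 − 1)/5 = 17/5.

17/5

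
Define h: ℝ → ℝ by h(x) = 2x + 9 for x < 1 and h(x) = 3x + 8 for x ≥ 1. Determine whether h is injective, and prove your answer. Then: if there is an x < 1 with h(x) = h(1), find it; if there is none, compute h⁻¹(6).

Both pieces are strictly increasing (slopes 2 and 3), so each is injective on its own interval.
The left piece maps (−∞, 1) onto (−∞, 11); the right piece maps [1, ∞) onto [11, ∞).
These images are disjoint, so no value is attained by both pieces. Hence h is injective.
Because the two images are disjoint, no x < 1 has h(x) = h(1), so we compute h⁻¹(6): 6 lies in (−∞, 11), so solve 2x + 9 = 6: x = (6 − 9)/2 = −3/2.

-3/2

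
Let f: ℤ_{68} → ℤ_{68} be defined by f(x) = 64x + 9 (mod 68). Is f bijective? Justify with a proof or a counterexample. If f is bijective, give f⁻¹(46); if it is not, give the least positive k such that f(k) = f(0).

17

By definition, injectivity means: for all u, v in the domain, f(u) = f(v) implies u = v.
We have gcd(64, 68) = 4 > 1. Taking u = 0 and v = 17: f(0) = 9 and f(17) = 64·17 + 9 = 1097 ≡ 9 (mod 68).
So f(0) = f(17) while 0 ≠ 17, so f is not injective, hence not bijective.
Since f is not bijective, we find the least positive k with f(k) = f(0): this means 64k ≡ 0 (mod 68), i.e. 68 ∣ 64k. Since gcd(64, 68) = 4, dividing through by 4 this holds exactly when 17 ∣ 16k, and as gcd(16, 17) = 1, exactly when 17 ∣ k.
The smallest positive such k is 17.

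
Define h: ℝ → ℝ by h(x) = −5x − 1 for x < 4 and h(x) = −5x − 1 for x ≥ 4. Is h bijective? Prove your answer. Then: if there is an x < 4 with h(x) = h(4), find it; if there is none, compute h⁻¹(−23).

22/5

Both pieces are strictly decreasing (slopes −5 and −5), so each is injective on its own interval.
The left piece maps (−∞, 4) onto (−21, ∞); the right piece maps [4, ∞) onto (−∞, −21].
Since −21 = −21, the images partition ℝ: h is injective and surjective, hence bijective.
Because the two images are disjoint, no x < 4 has h(x) = h(4), so we compute h⁻¹(−23): −23 lies in (−∞, −21], so solve −5x − 1 = −23: x = (−23 + 1)/(−5) = 22/5.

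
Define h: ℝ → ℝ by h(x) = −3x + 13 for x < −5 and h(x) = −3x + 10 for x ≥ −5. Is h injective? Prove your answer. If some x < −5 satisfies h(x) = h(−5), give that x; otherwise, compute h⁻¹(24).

-14/3

Both pieces are strictly decreasing (slopes −3 and −3), so each is injective on its own interval.
The left piece maps (−∞, −5) onto (28, ∞); the right piece maps [−5, ∞) onto (−∞, 25].
These images are disjoint, so no value is attained by both pieces. So h is injective.
Because the two images are disjoint, no x < −5 has h(x) = h(−5), so we compute h⁻¹(24): 24 lies in (−∞, 25], so solve −3x + 10 = 24: x = (24 − 10)/(−3) = −14/3.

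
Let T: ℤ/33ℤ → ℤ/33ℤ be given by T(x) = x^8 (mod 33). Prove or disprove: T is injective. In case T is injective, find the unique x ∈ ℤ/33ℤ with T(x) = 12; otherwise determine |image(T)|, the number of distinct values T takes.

12

T(4): Repeated squaring mod 33: 4^1 ≡ 4, 4^2 ≡ 4² = 16, 4^4 ≡ 16² = 256 ≡ 25, 4^8 ≡ 25² = 625 ≡ 31. So 4^8 ≡ 31 (mod 33).
T(7): Repeated squaring mod 33: 7^1 ≡ 7, 7^2 ≡ 7² = 49 ≡ 16, 7^4 ≡ 16² = 256 ≡ 25, 7^8 ≡ 25² = 625 ≡ 31. So 7^8 ≡ 31 (mod 33).
So T(4) = T(7) = 31 while 4 ≠ 7, therefore T is not injective.
Since T is not injective, we determine |image(T)|. Computing x^8 mod 33 for each x (by repeated squaring, reducing mod 33 at every step), the values T(0), T(1), …, T(32) are: 0, 1, 25, 27, 31, 4, 15, 31, 16, 3, 1, 22, 12, 25, 16, 9, 4, 4, 9, 16, 25, 12, 22, 1, 3, 16, 31, 15, 4, 31, 27, 25, 1.
The distinct values are {0, 1, 3, 4, 9, 12, 15, 16, 22, 25, 27, 31}; there are 12 of them.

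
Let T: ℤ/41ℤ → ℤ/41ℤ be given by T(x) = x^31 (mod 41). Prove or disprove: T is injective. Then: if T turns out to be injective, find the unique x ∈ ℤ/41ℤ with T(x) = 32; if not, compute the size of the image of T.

Since 41 is prime, the nonzero elements of ℤ/41ℤ form a cyclic group of order 40.
As gcd(31, 40) = 1, raising to the 31st power is a bijection on this group: if u^31 ≡ v^31 then (uv^{−1})^31 = 1, and the only element of order dividing gcd(31, 40) = 1 is 1, so u = v.
With T(0) = 0 this makes T injective on all of ℤ/41ℤ, hence bijective (finite equal-size domain and codomain). In particular T is injective.
Since T is injective, we find the preimage of 32. The inverse of x ↦ x^31 on (ℤ/41ℤ)^× is x ↦ x^31, because 31·31 = 961 = 24·40 + 1 ≡ 1 (mod 40) and x^{40} = 1 for x ≠ 0 (Fermat). So T⁻¹(32) = 32^31 mod 41.
Repeated squaring mod 41: 32^1 ≡ 32, 32^2 ≡ 32² = 1024 ≡ 40, 32^4 ≡ 40² = 1600 ≡ 1, 32^8 ≡ 1² = 1, 32^16 ≡ 1² = 1. Since 31 = 16 + 8 + 4 + 2 + 1, 32^31 ≡ 1·1·1·40·32: 1·1 = 1, then 1·1 = 1, then 1·40 = 40, then 40·32 = 1280 ≡ 9. So 32^31 ≡ 9 (mod 41).
Hence T⁻¹(32) = 9.

9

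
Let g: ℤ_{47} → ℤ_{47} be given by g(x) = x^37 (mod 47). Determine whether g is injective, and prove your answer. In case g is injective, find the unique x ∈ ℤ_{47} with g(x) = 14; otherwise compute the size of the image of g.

3

Since 47 is prime, the nonzero elements of ℤ_{47} form a cyclic group of order 46.
As gcd(37, 46) = 1, raising to the 37th power is a bijection on this group: if x_1^37 ≡ x_2^37 then (x_1x_2^{−1})^37 = 1, and the only element of order dividing gcd(37, 46) = 1 is 1, so x_1 = x_2.
With g(0) = 0 this makes g injective on all of ℤ_{47}, hence bijective (finite equal-size domain and codomain). In particular g is injective.
Since g is injective, we find the preimage of 14. The inverse of x ↦ x^37 on (ℤ_{47})^× is x ↦ x^5, because 37·5 = 185 = 4·46 + 1 ≡ 1 (mod 46) and x^{46} = 1 for x ≠ 0 (Fermat). So g⁻¹(14) = 14^5 mod 47.
Repeated squaring mod 47: 14^1 ≡ 14, 14^2 ≡ 14² = 196 ≡ 8, 14^4 ≡ 8² = 64 ≡ 17. Since 5 = 4 + 1, 14^5 ≡ 17·14: 17·14 = 238 ≡ 3. So 14^5 ≡ 3 (mod 47).
Hence g⁻¹(14) = 3.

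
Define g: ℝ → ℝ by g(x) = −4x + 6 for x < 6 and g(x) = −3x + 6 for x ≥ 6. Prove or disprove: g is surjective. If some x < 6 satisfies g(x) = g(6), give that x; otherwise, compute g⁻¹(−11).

9/2

Both pieces are strictly decreasing (slopes −4 and −3), so each is injective on its own interval.
The left piece maps (−∞, 6) onto (−18, ∞); the right piece maps [6, ∞) onto (−∞, −12].
The union (−18, ∞) ∪ (−∞, −12] covers ℝ, so g is surjective.
For the follow-up: the images overlap, so an x < 6 with g(x) = g(6) exists. g(6) = −12; solving −4x + 6 = −12 for x < 6 gives x = (−12 − 6)/(−4) = 9/2.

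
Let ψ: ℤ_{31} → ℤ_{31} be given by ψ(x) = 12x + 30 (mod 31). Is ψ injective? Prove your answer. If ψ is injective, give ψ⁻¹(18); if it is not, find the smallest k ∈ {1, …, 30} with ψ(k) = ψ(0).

30

Suppose ψ(a) = ψ(b) in ℤ_{31}. Then 12a + 30 ≡ 12b + 30 (mod 31), so 12(a − b) ≡ 0 (mod 31).
Since gcd(12, 31) = 1, 12 is invertible modulo 31, hence a − b ≡ 0 (mod 31), i.e. a = b.
Therefore ψ is injective.
We now compute 12⁻¹ mod 31 explicitly. Euclid's algorithm: 31 = 2·12 + 7, 12 = 1·7 + 5, 7 = 1·5 + 2, 5 = 2·2 + 1; back-substituting gives 1 = 13·12 − 5·31, so 12⁻¹ ≡ 13 (mod 31).
Since ψ is injective, we find ψ⁻¹(18): we need 12x ≡ 18 − 30 ≡ 19 (mod 31). Using 12⁻¹ = 13: x ≡ 13·19 = 247 = 7·31 + 30, so x = 30.
Check: ψ(30) = 12·30 + 30 = 390 = 12·31 + 18 ≡ 18 (mod 31).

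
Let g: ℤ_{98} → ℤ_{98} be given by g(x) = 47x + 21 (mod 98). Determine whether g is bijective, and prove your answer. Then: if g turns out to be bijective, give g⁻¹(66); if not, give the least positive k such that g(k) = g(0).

51

Suppose g(s) = g(t) in ℤ_{98}. Then 47s + 21 ≡ 47t + 21 (mod 98), hence 47(s − t) ≡ 0 (mod 98).
Since gcd(47, 98) = 1, 47 is invertible modulo 98, therefore s − t ≡ 0 (mod 98), i.e. s = t.
We now compute 47⁻¹ mod 98 explicitly. Euclid's algorithm: 98 = 2·47 + 4, 47 = 11·4 + 3, 4 = 1·3 + 1; back-substituting gives 1 = 73·47 − 35·98, so 47⁻¹ ≡ 73 (mod 98).
For any y ∈ ℤ_{98}, x = 73(y − 21) mod 98 satisfies g(x) = 47·73(y − 21) + 21 ≡ y (since 47·73 ≡ 1 mod 98). So every y has a preimage.
Thus g is bijective.
Since g is bijective, we compute g⁻¹(66): solve 47x + 21 ≡ 66 (mod 98), i.e. 47x ≡ 45 (mod 98).
Multiplying by 47⁻¹ = 73 gives x ≡ 73·45 = 3285 = 33·98 + 51 ≡ 51 (mod 98).
Check: g(51) = 47·51 + 21 = 2418 = 24·98 + 66 ≡ 66 (mod 98).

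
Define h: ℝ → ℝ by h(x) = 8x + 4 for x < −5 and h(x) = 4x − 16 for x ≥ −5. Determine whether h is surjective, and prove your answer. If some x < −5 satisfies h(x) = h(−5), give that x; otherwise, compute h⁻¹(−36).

-5

Both pieces are strictly increasing (slopes 8 and 4), so each is injective on its own interval.
The left piece maps (−∞, −5) onto (−∞, −36); the right piece maps [−5, ∞) onto [−36, ∞).
These images together cover ℝ, so h is surjective.
Because the two images are disjoint, no x < −5 has h(x) = h(−5), so we compute h⁻¹(−36): −36 lies in [−36, ∞), so solve 4x − 16 = −36: x = (−36 + 16)/4 = −5.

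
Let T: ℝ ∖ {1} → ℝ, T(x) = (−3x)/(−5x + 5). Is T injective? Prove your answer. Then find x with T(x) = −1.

5/8

Suppose T(s) = T(t). Cross-multiplying: (−3s)(−5t + 5) = (−3t)(−5s + 5).
Expanding both sides and cancelling the symmetric terms leaves −15·(s − t) = 0. Since −15 ≠ 0, s = t. So T is injective.
Solving T(x) = −1: cross-multiplying gives −3x = −1(−5x + 5), which rearranges to −8x = −5, so x = 5/8.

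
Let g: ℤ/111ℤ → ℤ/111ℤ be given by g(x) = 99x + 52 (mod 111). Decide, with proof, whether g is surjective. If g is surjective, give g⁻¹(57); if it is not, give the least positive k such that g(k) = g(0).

37

Since gcd(99, 111) = 3, we have 99x ≡ 0 (mod 3) for all x, so g(x) ≡ 1 (mod 3).
But 0 ≢ 1 (mod 3), so 0 ∈ ℤ/111ℤ has no preimage. Hence g is not surjective.
Since g is not surjective, we find the least positive k with g(k) = g(0): this means 99k ≡ 0 (mod 111), i.e. 111 ∣ 99k. Since gcd(99, 111) = 3, dividing through by 3 this holds exactly when 37 ∣ 33k, and as gcd(33, 37) = 1, exactly when 37 ∣ k.
The smallest positive such k is 37.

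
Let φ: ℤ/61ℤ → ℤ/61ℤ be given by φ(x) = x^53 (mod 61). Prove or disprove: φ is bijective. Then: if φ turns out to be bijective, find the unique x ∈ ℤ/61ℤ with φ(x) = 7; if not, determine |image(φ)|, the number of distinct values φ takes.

Since 61 is prime, the nonzero elements of ℤ/61ℤ form a cyclic group of order 60.
As gcd(53, 60) = 1, raising to the 53rd power is a bijection on this group: if s^53 ≡ t^53 then (st^{−1})^53 = 1, and the only element of order dividing gcd(53, 60) = 1 is 1, so s = t.
With φ(0) = 0 this makes φ injective on all of ℤ/61ℤ, hence bijective (finite equal-size domain and codomain). In particular φ is bijective.
Since φ is bijective, we find the preimage of 7. The inverse of x ↦ x^53 on (ℤ/61ℤ)^× is x ↦ x^17, because 53·17 = 901 = 15·60 + 1 ≡ 1 (mod 60) and x^{60} = 1 for x ≠ 0 (Fermat). So φ⁻¹(7) = 7^17 mod 61.
Repeated squaring mod 61: 7^1 ≡ 7, 7^2 ≡ 7² = 49, 7^4 ≡ 49² = 2401 ≡ 22, 7^8 ≡ 22² = 484 ≡ 57, 7^16 ≡ 57² = 3249 ≡ 16. Since 17 = 16 + 1, 7^17 ≡ 16·7: 16·7 = 112 ≡ 51. So 7^17 ≡ 51 (mod 61).
Hence φ⁻¹(7) = 51.

51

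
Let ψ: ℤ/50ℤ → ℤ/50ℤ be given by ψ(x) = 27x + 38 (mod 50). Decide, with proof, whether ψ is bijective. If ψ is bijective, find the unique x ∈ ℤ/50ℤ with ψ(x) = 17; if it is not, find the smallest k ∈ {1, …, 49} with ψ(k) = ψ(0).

27

Suppose ψ(s) = ψ(t) in ℤ/50ℤ. Then 27s + 38 ≡ 27t + 38 (mod 50), thus 27(s − t) ≡ 0 (mod 50).
Since gcd(27, 50) = 1, 27 is invertible modulo 50, hence s − t ≡ 0 (mod 50), i.e. s = t.
We now compute 27⁻¹ mod 50 explicitly. Euclid's algorithm: 50 = 1·27 + 23, 27 = 1·23 + 4, 23 = 5·4 + 3, 4 = 1·3 + 1; back-substituting gives 1 = 13·27 − 7·50, so 27⁻¹ ≡ 13 (mod 50).
For any y ∈ ℤ/50ℤ, x = 13(y − 38) mod 50 satisfies ψ(x) = 27·13(y − 38) + 38 ≡ y (since 27·13 ≡ 1 mod 50). So every y has a preimage.
Thus ψ is bijective.
Since ψ is bijective, we find ψ⁻¹(17): we need 27x ≡ 17 − 38 ≡ 29 (mod 50). Using 27⁻¹ = 13: x ≡ 13·29 = 377 = 7·50 + 27, so x = 27.
Check: ψ(27) = 27·27 + 38 = 767 = 15·50 + 17 ≡ 17 (mod 50).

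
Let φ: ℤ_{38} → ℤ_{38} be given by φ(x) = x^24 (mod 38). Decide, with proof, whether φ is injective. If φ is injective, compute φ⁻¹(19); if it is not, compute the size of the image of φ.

8

φ(3): Repeated squaring mod 38: 3^1 ≡ 3, 3^2 ≡ 3² = 9, 3^4 ≡ 9² = 81 ≡ 5, 3^8 ≡ 5² = 25, 3^16 ≡ 25² = 625 ≡ 17. Since 24 = 16 + 8, 3^24 ≡ 17·25: 17·25 = 425 ≡ 7. So 3^24 ≡ 7 (mod 38).
φ(5): Repeated squaring mod 38: 5^1 ≡ 5, 5^2 ≡ 5² = 25, 5^4 ≡ 25² = 625 ≡ 17, 5^8 ≡ 17² = 289 ≡ 23, 5^16 ≡ 23² = 529 ≡ 35. Since 24 = 16 + 8, 5^24 ≡ 35·23: 35·23 = 805 ≡ 7. So 5^24 ≡ 7 (mod 38).
So φ(3) = φ(5) = 7 while 3 ≠ 5, hence φ is not injective.
Since φ is not injective, we determine |image(φ)|. Computing x^24 mod 38 for each x (by repeated squaring, reducing mod 38 at every step), the values φ(0), φ(1), …, φ(37) are: 0, 1, 26, 7, 30, 7, 30, 1, 20, 11, 30, 1, 20, 11, 26, 11, 26, 7, 20, 19, 20, 7, 26, 11, 26, 11, 20, 1, 30, 11, 20, 1, 30, 7, 30, 7, 26, 1.
The distinct values are {0, 1, 7, 11, 19, 20, 26, 30}; there are 8 of them.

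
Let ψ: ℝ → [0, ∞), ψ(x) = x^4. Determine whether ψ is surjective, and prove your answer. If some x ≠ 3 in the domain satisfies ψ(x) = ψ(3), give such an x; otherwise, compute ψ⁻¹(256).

For any y ∈ [0, ∞), x = y^{1/4} ∈ ℝ satisfies x^4 = y, so ψ is surjective.
For the follow-up, such an x exists: taking x = −3 ∈ ℝ gives ψ(−3) = 81 = ψ(3) with −3 ≠ 3.

-3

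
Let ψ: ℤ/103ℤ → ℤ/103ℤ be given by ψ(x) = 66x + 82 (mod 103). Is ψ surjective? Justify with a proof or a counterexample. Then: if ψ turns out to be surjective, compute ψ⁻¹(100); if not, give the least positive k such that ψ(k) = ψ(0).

Recall: ψ is surjective if every y in the codomain equals ψ(x) for some x in the domain.
Since gcd(66, 103) = 1, 66 is invertible modulo 103. Euclid's algorithm: 103 = 1·66 + 37, 66 = 1·37 + 29, 37 = 1·29 + 8, 29 = 3·8 + 5, 8 = 1·5 + 3, 5 = 1·3 + 2, 3 = 1·2 + 1; back-substituting gives 1 = 64·66 − 41·103, so 66⁻¹ ≡ 64 (mod 103).
For any y ∈ ℤ/103ℤ, x = 64(y − 82) mod 103 satisfies ψ(x) = 66·64(y − 82) + 82 ≡ y (since 66·64 ≡ 1 mod 103). So every y has a preimage.
Hence ψ is surjective.
Since ψ is surjective, we compute ψ⁻¹(100): solve 66x + 82 ≡ 100 (mod 103), i.e. 66x ≡ 18 (mod 103).
Multiplying by 66⁻¹ = 64 gives x ≡ 64·18 = 1152 = 11·103 + 19 ≡ 19 (mod 103).
Check: ψ(19) = 66·19 + 82 = 1336 = 12·103 + 100 ≡ 100 (mod 103).

19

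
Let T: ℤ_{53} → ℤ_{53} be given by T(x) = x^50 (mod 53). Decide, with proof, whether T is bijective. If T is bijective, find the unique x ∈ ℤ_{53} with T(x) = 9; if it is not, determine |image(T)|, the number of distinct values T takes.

T(26): Repeated squaring mod 53: 26^1 ≡ 26, 26^2 ≡ 26² = 676 ≡ 40, 26^4 ≡ 40² = 1600 ≡ 10, 26^8 ≡ 10² = 100 ≡ 47, 26^16 ≡ 47² = 2209 ≡ 36, 26^32 ≡ 36² = 1296 ≡ 24. Since 50 = 32 + 16 + 2, 26^50 ≡ 24·36·40: 24·36 = 864 ≡ 16, then 16·40 = 640 ≡ 4. So 26^50 ≡ 4 (mod 53).
T(27): Repeated squaring mod 53: 27^1 ≡ 27, 27^2 ≡ 27² = 729 ≡ 40, 27^4 ≡ 40² = 1600 ≡ 10, 27^8 ≡ 10² = 100 ≡ 47, 27^16 ≡ 47² = 2209 ≡ 36, 27^32 ≡ 36² = 1296 ≡ 24. Since 50 = 32 + 16 + 2, 27^50 ≡ 24·36·40: 24·36 = 864 ≡ 16, then 16·40 = 640 ≡ 4. So 27^50 ≡ 4 (mod 53).
So T(26) = T(27) = 4 while 26 ≠ 27, thus T is not injective, hence not bijective.
Since T is not bijective, we determine |image(T)|. Computing x^50 mod 53 for each x (by repeated squaring, reducing mod 53 at every step), the values T(0), T(1), …, T(52) are: 0, 1, 40, 6, 10, 17, 28, 13, 29, 36, 44, 46, 7, 16, 43, 49, 47, 42, 9, 37, 11, 25, 38, 52, 15, 24, 4, 4, 24, 15, 52, 38, 25, 11, 37, 9, 42, 47, 49, 43, 16, 7, 46, 44, 36, 29, 13, 28, 17, 10, 6, 40, 1.
The distinct values are {0, 1, 4, 6, 7, 9, 10, 11, 13, 15, 16, 17, 24, 25, 28, 29, 36, 37, 38, 40, 42, 43, 44, 46, 47, 49, 52}; there are 27 of them.

27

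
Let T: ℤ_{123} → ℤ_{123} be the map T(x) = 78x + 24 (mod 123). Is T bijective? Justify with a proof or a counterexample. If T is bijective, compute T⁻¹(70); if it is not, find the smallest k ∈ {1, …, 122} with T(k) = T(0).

By definition, T is injective if T(a) = T(b) implies a = b.
We have gcd(78, 123) = 3 > 1. Taking a = 0 and b = 41: T(0) = 24 and T(41) = 78·41 + 24 = 3222 ≡ 24 (mod 123).
So T(0) = T(41) while 0 ≠ 41, therefore T is not injective, hence not bijective.
Since T is not bijective, we find the least positive k with T(k) = T(0): this means 78k ≡ 0 (mod 123), i.e. 123 ∣ 78k. Since gcd(78, 123) = 3, dividing through by 3 this holds exactly when 41 ∣ 26k, and as gcd(26, 41) = 1, exactly when 41 ∣ k.
The smallest positive such k is 41.

41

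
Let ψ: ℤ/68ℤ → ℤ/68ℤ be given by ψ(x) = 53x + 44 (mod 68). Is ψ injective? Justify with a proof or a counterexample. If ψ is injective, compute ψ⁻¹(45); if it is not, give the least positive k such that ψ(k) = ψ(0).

If ψ(s) = ψ(t), then 53s ≡ 53t (mod 68). Because gcd(53, 68) = 1, we may cancel 53 to get s ≡ t (mod 68).
Thus ψ is injective.
We now compute 53⁻¹ mod 68 explicitly. Euclid's algorithm: 68 = 1·53 + 15, 53 = 3·15 + 8, 15 = 1·8 + 7, 8 = 1·7 + 1; back-substituting gives 1 = 9·53 − 7·68, so 53⁻¹ ≡ 9 (mod 68).
Since ψ is injective, we find ψ⁻¹(45): we need 53x ≡ 45 − 44 ≡ 1 (mod 68). Using 53⁻¹ = 9: x ≡ 9·1 = 9, so x = 9.
Check: ψ(9) = 53·9 + 44 = 521 = 7·68 + 45 ≡ 45 (mod 68).

9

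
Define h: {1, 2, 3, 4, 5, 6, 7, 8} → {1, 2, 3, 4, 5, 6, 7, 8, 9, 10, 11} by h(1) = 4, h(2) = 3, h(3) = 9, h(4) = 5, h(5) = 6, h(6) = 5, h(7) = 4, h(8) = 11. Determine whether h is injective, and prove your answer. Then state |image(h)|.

h(4) = 5 = h(6) with 4 ≠ 6, so h is not injective.
The image of h is {3, 4, 5, 6, 9, 11}, which has 6 elements.

6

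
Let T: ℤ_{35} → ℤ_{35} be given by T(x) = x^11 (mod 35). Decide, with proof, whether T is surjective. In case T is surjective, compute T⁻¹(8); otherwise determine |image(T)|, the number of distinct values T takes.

Computing x^11 mod 35 for each x (by repeated squaring, reducing mod 35 at every step), the values T(0), T(1), …, T(34) are: 0, 1, 18, 12, 9, 10, 6, 28, 22, 4, 5, 16, 3, 27, 14, 15, 11, 33, 2, 24, 20, 21, 8, 32, 19, 30, 31, 13, 7, 29, 25, 26, 23, 17, 34.
Every element of ℤ_{35} appears exactly once in this list, so T is a bijection, and in particular surjective.
Since T is surjective, we read off the preimage of 8 from the same table: T(22) = 8, so T⁻¹(8) = 22.

22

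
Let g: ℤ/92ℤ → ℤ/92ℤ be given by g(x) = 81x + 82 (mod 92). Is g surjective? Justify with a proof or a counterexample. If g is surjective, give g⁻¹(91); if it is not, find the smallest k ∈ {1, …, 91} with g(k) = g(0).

41

Recall: surjectivity means every element of the codomain has a preimage under g.
Since gcd(81, 92) = 1, 81 is invertible modulo 92. Euclid's algorithm: 92 = 1·81 + 11, 81 = 7·11 + 4, 11 = 2·4 + 3, 4 = 1·3 + 1; back-substituting gives 1 = 25·81 − 22·92, so 81⁻¹ ≡ 25 (mod 92).
For any y ∈ ℤ/92ℤ, x = 25(y − 82) mod 92 satisfies g(x) = 81·25(y − 82) + 82 ≡ y (since 81·25 ≡ 1 mod 92). So every y has a preimage.
Hence g is surjective.
Since g is surjective, we find g⁻¹(91): we need 81x ≡ 91 − 82 ≡ 9 (mod 92). Using 81⁻¹ = 25: x ≡ 25·9 = 225 = 2·92 + 41, so x = 41.
Check: g(41) = 81·41 + 82 = 3403 = 36·92 + 91 ≡ 91 (mod 92).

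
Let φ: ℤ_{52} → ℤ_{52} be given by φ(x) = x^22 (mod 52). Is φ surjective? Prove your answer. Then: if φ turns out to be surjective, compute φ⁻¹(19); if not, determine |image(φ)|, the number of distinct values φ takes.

φ(12): Repeated squaring mod 52: 12^1 ≡ 12, 12^2 ≡ 12² = 144 ≡ 40, 12^4 ≡ 40² = 1600 ≡ 40, 12^8 ≡ 40² = 1600 ≡ 40, 12^16 ≡ 40² = 1600 ≡ 40. Since 22 = 16 + 4 + 2, 12^22 ≡ 40·40·40: 40·40 = 1600 ≡ 40, then 40·40 = 1600 ≡ 40. So 12^22 ≡ 40 (mod 52).
φ(14): Repeated squaring mod 52: 14^1 ≡ 14, 14^2 ≡ 14² = 196 ≡ 40, 14^4 ≡ 40² = 1600 ≡ 40, 14^8 ≡ 40² = 1600 ≡ 40, 14^16 ≡ 40² = 1600 ≡ 40. Since 22 = 16 + 4 + 2, 14^22 ≡ 40·40·40: 40·40 = 1600 ≡ 40, then 40·40 = 1600 ≡ 40. So 14^22 ≡ 40 (mod 52).
So φ(12) = φ(14) = 40 while 12 ≠ 14, therefore φ is not injective.
A non-injective map from the 52-element set ℤ_{52} to itself takes at most 51 distinct values, so it cannot be surjective. Thus φ is not surjective.
Since φ is not surjective, we determine |image(φ)|. Computing x^22 mod 52 for each x (by repeated squaring, reducing mod 52 at every step), the values φ(0), φ(1), …, φ(51) are: 0, 1, 36, 29, 48, 25, 4, 17, 12, 9, 16, 49, 40, 13, 40, 49, 16, 9, 12, 17, 4, 25, 48, 29, 36, 1, 0, 1, 36, 29, 48, 25, 4, 17, 12, 9, 16, 49, 40, 13, 40, 49, 16, 9, 12, 17, 4, 25, 48, 29, 36, 1.
The distinct values are {0, 1, 4, 9, 12, 13, 16, 17, 25, 29, 36, 40, 48, 49}; there are 14 of them.

14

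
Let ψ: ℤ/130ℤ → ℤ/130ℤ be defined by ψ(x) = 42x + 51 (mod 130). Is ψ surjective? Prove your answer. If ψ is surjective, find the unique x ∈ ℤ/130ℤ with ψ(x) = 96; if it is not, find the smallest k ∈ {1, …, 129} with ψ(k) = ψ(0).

65

Since gcd(42, 130) = 2, we have 42x ≡ 0 (mod 2) for all x, so ψ(x) ≡ 1 (mod 2).
But 0 ≢ 1 (mod 2), so 0 ∈ ℤ/130ℤ has no preimage. Therefore ψ is not surjective.
Since ψ is not surjective, we find the least positive k with ψ(k) = ψ(0): this means 42k ≡ 0 (mod 130), i.e. 130 ∣ 42k. Since gcd(42, 130) = 2, dividing through by 2 this holds exactly when 65 ∣ 21k, and as gcd(21, 65) = 1, exactly when 65 ∣ k.
The smallest positive such k is 65.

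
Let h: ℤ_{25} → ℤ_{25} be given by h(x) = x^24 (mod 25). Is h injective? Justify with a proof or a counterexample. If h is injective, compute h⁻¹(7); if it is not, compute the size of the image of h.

h(3): Repeated squaring mod 25: 3^1 ≡ 3, 3^2 ≡ 3² = 9, 3^4 ≡ 9² = 81 ≡ 6, 3^8 ≡ 6² = 36 ≡ 11, 3^16 ≡ 11² = 121 ≡ 21. Since 24 = 16 + 8, 3^24 ≡ 21·11: 21·11 = 231 ≡ 6. So 3^24 ≡ 6 (mod 25).
h(4): Repeated squaring mod 25: 4^1 ≡ 4, 4^2 ≡ 4² = 16, 4^4 ≡ 16² = 256 ≡ 6, 4^8 ≡ 6² = 36 ≡ 11, 4^16 ≡ 11² = 121 ≡ 21. Since 24 = 16 + 8, 4^24 ≡ 21·11: 21·11 = 231 ≡ 6. So 4^24 ≡ 6 (mod 25).
So h(3) = h(4) = 6 while 3 ≠ 4, thus h is not injective.
Since h is not injective, we determine |image(h)|. Computing x^24 mod 25 for each x (by repeated squaring, reducing mod 25 at every step), the values h(0), h(1), …, h(24) are: 0, 1, 16, 6, 6, 0, 21, 1, 21, 11, 0, 16, 11, 11, 16, 0, 11, 21, 1, 21, 0, 6, 6, 16, 1.
The distinct values are {0, 1, 6, 11, 16, 21}; there are 6 of them.

6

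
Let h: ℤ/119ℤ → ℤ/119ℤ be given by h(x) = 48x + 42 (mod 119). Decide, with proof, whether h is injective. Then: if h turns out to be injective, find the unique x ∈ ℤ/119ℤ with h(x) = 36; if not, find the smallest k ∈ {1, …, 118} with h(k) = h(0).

104

If h(s) = h(t), then 48s ≡ 48t (mod 119). Because gcd(48, 119) = 1, we may cancel 48 to get s ≡ t (mod 119).
Therefore h is injective.
We now compute 48⁻¹ mod 119 explicitly. Euclid's algorithm: 119 = 2·48 + 23, 48 = 2·23 + 2, 23 = 11·2 + 1; back-substituting gives 1 = 62·48 − 25·119, so 48⁻¹ ≡ 62 (mod 119).
Since h is injective, we compute h⁻¹(36): solve 48x + 42 ≡ 36 (mod 119), i.e. 48x ≡ 113 (mod 119).
Multiplying by 48⁻¹ = 62 gives x ≡ 62·113 = 7006 = 58·119 + 104 ≡ 104 (mod 119).
Check: h(104) = 48·104 + 42 = 5034 = 42·119 + 36 ≡ 36 (mod 119).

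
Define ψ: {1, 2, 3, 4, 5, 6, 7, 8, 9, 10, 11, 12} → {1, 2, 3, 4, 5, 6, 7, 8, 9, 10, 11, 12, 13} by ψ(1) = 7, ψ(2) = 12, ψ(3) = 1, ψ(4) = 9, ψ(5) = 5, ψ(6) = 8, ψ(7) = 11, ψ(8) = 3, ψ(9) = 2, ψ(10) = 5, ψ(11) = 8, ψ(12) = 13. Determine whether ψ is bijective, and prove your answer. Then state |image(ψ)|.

ψ(5) = 5 = ψ(10) with 5 ≠ 10, so ψ is not injective, hence not bijective.
The image of ψ is {1, 2, 3, 5, 7, 8, 9, 11, 12, 13}, which has 10 elements.

10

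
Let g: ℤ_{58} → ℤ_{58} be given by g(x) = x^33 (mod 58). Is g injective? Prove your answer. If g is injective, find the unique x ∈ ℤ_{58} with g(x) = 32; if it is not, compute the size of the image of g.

Computing x^33 mod 58 for each x (by repeated squaring, reducing mod 58 at every step), the values g(0), g(1), …, g(57) are: 0, 1, 32, 11, 38, 51, 4, 45, 56, 5, 8, 43, 12, 35, 48, 39, 52, 17, 44, 21, 24, 31, 42, 25, 36, 49, 18, 55, 28, 29, 30, 3, 40, 9, 22, 33, 16, 27, 34, 37, 14, 41, 6, 19, 10, 23, 46, 15, 50, 53, 2, 13, 54, 7, 20, 47, 26, 57.
Every element of ℤ_{58} appears exactly once in this list, so g is a bijection, and in particular injective.
Since g is injective, we read off the preimage of 32 from the same table: g(2) = 32, so g⁻¹(32) = 2.

2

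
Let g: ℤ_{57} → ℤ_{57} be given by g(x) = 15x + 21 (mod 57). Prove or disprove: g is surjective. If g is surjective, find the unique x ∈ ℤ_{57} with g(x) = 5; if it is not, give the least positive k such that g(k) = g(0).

Recall that surjectivity means every element of the codomain has a preimage under g.
Since gcd(15, 57) = 3, we have 15x ≡ 0 (mod 3) for all x, so g(x) ≡ 0 (mod 3).
But 1 ≢ 0 (mod 3), so 1 ∈ ℤ_{57} has no preimage. So g is not surjective.
Since g is not surjective, we find the least positive k with g(k) = g(0): this means 15k ≡ 0 (mod 57), i.e. 57 ∣ 15k. Since gcd(15, 57) = 3, dividing through by 3 this holds exactly when 19 ∣ 5k, and as gcd(5, 19) = 1, exactly when 19 ∣ k.
The smallest positive such k is 19.

19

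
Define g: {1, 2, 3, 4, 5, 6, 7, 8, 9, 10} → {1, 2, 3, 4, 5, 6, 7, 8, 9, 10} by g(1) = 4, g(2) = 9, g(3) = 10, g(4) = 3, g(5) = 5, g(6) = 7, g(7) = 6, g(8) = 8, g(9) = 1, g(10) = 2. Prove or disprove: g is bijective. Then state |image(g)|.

The values 4, 9, 10, 3, 5, 7, 6, 8, 1, 2 are a permutation of {1, 2, 3, 4, 5, 6, 7, 8, 9, 10}: each element appears exactly once.
So g is injective and surjective, hence bijective.
The image of g is {1, 2, 3, 4, 5, 6, 7, 8, 9, 10}, which has 10 elements.

10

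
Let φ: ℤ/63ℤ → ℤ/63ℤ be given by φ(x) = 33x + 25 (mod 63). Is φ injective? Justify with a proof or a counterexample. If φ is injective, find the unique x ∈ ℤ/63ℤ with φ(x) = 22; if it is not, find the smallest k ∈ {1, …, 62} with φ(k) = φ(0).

21

Recall: φ is injective when φ(u) = φ(v) forces u = v.
We have gcd(33, 63) = 3 > 1. Taking u = 0 and v = 21: φ(0) = 25 and φ(21) = 33·21 + 25 = 718 ≡ 25 (mod 63).
So φ(0) = φ(21) while 0 ≠ 21, therefore φ is not injective.
Since φ is not injective, we find the least positive k with φ(k) = φ(0): this means 33k ≡ 0 (mod 63), i.e. 63 ∣ 33k. Since gcd(33, 63) = 3, dividing through by 3 this holds exactly when 21 ∣ 11k, and as gcd(11, 21) = 1, exactly when 21 ∣ k.
The smallest positive such k is 21.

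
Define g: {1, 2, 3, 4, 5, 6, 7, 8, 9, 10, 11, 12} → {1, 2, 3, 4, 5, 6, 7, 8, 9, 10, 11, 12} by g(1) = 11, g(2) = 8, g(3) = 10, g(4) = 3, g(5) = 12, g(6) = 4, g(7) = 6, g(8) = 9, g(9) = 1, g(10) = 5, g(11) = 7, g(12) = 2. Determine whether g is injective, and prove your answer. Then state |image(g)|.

12

The values g(1), …, g(12) are 11, 8, 10, 3, 12, 4, 6, 9, 1, 5, 7, 2 — all distinct.
So g(s) = g(t) only when s = t, and g is injective.
The image of g is {1, 2, 3, 4, 5, 6, 7, 8, 9, 10, 11, 12}, which has 12 elements.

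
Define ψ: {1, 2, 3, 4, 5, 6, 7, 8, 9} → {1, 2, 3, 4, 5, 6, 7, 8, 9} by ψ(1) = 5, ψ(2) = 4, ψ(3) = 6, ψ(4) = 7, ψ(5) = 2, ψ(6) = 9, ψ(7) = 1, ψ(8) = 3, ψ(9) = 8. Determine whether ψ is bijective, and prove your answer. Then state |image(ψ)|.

9

The values 5, 4, 6, 7, 2, 9, 1, 3, 8 are a permutation of {1, 2, 3, 4, 5, 6, 7, 8, 9}: each element appears exactly once.
So ψ is injective and surjective, hence bijective.
The image of ψ is {1, 2, 3, 4, 5, 6, 7, 8, 9}, which has 9 elements.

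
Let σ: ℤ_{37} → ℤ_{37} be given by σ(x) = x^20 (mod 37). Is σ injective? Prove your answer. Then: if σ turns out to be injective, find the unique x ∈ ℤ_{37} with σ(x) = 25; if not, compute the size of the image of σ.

σ(1) = 1^20 = 1.
σ(6): Repeated squaring mod 37: 6^1 ≡ 6, 6^2 ≡ 6² = 36, 6^4 ≡ 36² = 1296 ≡ 1, 6^8 ≡ 1² = 1, 6^16 ≡ 1² = 1. Since 20 = 16 + 4, 6^20 ≡ 1·1: 1·1 = 1. So 6^20 ≡ 1 (mod 37).
So σ(1) = σ(6) = 1 while 1 ≠ 6, therefore σ is not injective.
Since σ is not injective, we determine |image(σ)|. Computing x^20 mod 37 for each x (by repeated squaring, reducing mod 37 at every step), the values σ(0), σ(1), …, σ(36) are: 0, 1, 33, 9, 16, 12, 1, 12, 10, 7, 26, 10, 33, 16, 26, 34, 34, 7, 9, 9, 7, 34, 34, 26, 16, 33, 10, 26, 7, 10, 12, 1, 12, 16, 9, 33, 1.
The distinct values are {0, 1, 7, 9, 10, 12, 16, 26, 33, 34}; there are 10 of them.

10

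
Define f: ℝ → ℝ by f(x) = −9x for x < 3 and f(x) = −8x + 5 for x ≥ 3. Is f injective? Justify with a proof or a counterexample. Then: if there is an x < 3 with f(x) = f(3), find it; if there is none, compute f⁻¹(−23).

Both pieces are strictly decreasing (slopes −9 and −8), so each is injective on its own interval.
The left piece maps (−∞, 3) onto (−27, ∞); the right piece maps [3, ∞) onto (−∞, −19].
These images overlap. In particular f(3) = −19 (right piece), and solving −9x = −19 on the left piece gives x = 19/9 < 3.
So f(19/9) = f(3) with 19/9 ≠ 3, and f is not injective. This x = 19/9 is the requested value below 3.

19/9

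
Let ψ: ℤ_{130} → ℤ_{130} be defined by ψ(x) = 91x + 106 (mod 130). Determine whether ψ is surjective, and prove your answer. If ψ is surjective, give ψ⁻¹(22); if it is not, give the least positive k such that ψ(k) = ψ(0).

10

Recall that ψ is surjective if every y in the codomain equals ψ(x) for some x in the domain.
Since gcd(91, 130) = 13, we have 91x ≡ 0 (mod 13) for all x, so ψ(x) ≡ 2 (mod 13).
But 0 ≢ 2 (mod 13), so 0 ∈ ℤ_{130} has no preimage. Hence ψ is not surjective.
Since ψ is not surjective, we find the least positive k with ψ(k) = ψ(0): this means 91k ≡ 0 (mod 130), i.e. 130 ∣ 91k. Since gcd(91, 130) = 13, dividing through by 13 this holds exactly when 10 ∣ 7k, and as gcd(7, 10) = 1, exactly when 10 ∣ k.
The smallest positive such k is 10.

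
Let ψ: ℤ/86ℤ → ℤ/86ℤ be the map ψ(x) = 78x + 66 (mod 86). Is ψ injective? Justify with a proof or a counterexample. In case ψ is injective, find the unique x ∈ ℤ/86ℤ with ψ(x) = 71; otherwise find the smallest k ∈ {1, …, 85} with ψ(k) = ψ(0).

We have gcd(78, 86) = 2 > 1. Taking x_1 = 0 and x_2 = 43: ψ(0) = 66 and ψ(43) = 78·43 + 66 = 3420 ≡ 66 (mod 86).
So ψ(0) = ψ(43) while 0 ≠ 43, so ψ is not injective.
Since ψ is not injective, we find the least positive k with ψ(k) = ψ(0): this means 78k ≡ 0 (mod 86), i.e. 86 ∣ 78k. Since gcd(78, 86) = 2, dividing through by 2 this holds exactly when 43 ∣ 39k, and as gcd(39, 43) = 1, exactly when 43 ∣ k.
The smallest positive such k is 43.

43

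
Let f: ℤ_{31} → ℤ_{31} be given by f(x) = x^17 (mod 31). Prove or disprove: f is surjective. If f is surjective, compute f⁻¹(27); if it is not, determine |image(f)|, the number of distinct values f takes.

29

Since 31 is prime, the nonzero elements of ℤ_{31} form a cyclic group of order 30.
As gcd(17, 30) = 1, raising to the 17th power is a bijection on this group: if u^17 ≡ v^17 then (uv^{−1})^17 = 1, and the only element of order dividing gcd(17, 30) = 1 is 1, so u = v.
With f(0) = 0 this makes f injective on all of ℤ_{31}, hence bijective (finite equal-size domain and codomain). In particular f is surjective.
Since f is surjective, we find the preimage of 27. The inverse of x ↦ x^17 on (ℤ_{31})^× is x ↦ x^23, because 17·23 = 391 = 13·30 + 1 ≡ 1 (mod 30) and x^{30} = 1 for x ≠ 0 (Fermat). So f⁻¹(27) = 27^23 mod 31.
Repeated squaring mod 31: 27^1 ≡ 27, 27^2 ≡ 27² = 729 ≡ 16, 27^4 ≡ 16² = 256 ≡ 8, 27^8 ≡ 8² = 64 ≡ 2, 27^16 ≡ 2² = 4. Since 23 = 16 + 4 + 2 + 1, 27^23 ≡ 4·8·16·27: 4·8 = 32 ≡ 1, then 1·16 = 16, then 16·27 = 432 ≡ 29. So 27^23 ≡ 29 (mod 31).
Hence f⁻¹(27) = 29.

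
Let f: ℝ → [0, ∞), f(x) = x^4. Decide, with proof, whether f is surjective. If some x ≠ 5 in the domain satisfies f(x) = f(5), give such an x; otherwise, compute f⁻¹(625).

For any y ∈ [0, ∞), x = y^{1/4} ∈ ℝ satisfies x^4 = y, so f is surjective.
For the follow-up, such an x exists: taking x = −5 ∈ ℝ gives f(−5) = 625 = f(5) with −5 ≠ 5.

-5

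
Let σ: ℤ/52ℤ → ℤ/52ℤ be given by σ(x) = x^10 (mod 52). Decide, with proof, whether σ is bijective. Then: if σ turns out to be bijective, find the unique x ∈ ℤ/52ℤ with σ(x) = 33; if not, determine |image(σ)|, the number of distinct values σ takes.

14

σ(12): Repeated squaring mod 52: 12^1 ≡ 12, 12^2 ≡ 12² = 144 ≡ 40, 12^4 ≡ 40² = 1600 ≡ 40, 12^8 ≡ 40² = 1600 ≡ 40. Since 10 = 8 + 2, 12^10 ≡ 40·40: 40·40 = 1600 ≡ 40. So 12^10 ≡ 40 (mod 52).
σ(14): Repeated squaring mod 52: 14^1 ≡ 14, 14^2 ≡ 14² = 196 ≡ 40, 14^4 ≡ 40² = 1600 ≡ 40, 14^8 ≡ 40² = 1600 ≡ 40. Since 10 = 8 + 2, 14^10 ≡ 40·40: 40·40 = 1600 ≡ 40. So 14^10 ≡ 40 (mod 52).
So σ(12) = σ(14) = 40 while 12 ≠ 14, so σ is not injective, hence not bijective.
Since σ is not bijective, we determine |image(σ)|. Computing x^10 mod 52 for each x (by repeated squaring, reducing mod 52 at every step), the values σ(0), σ(1), …, σ(51) are: 0, 1, 36, 29, 48, 25, 4, 17, 12, 9, 16, 49, 40, 13, 40, 49, 16, 9, 12, 17, 4, 25, 48, 29, 36, 1, 0, 1, 36, 29, 48, 25, 4, 17, 12, 9, 16, 49, 40, 13, 40, 49, 16, 9, 12, 17, 4, 25, 48, 29, 36, 1.
The distinct values are {0, 1, 4, 9, 12, 13, 16, 17, 25, 29, 36, 40, 48, 49}; there are 14 of them.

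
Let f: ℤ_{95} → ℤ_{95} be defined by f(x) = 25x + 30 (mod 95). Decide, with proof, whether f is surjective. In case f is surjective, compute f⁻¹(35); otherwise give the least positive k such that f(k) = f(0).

19

By definition, f is surjective if every y in the codomain equals f(x) for some x in the domain.
Since gcd(25, 95) = 5, we have 25x ≡ 0 (mod 5) for all x, so f(x) ≡ 0 (mod 5).
But 1 ≢ 0 (mod 5), so 1 ∈ ℤ_{95} has no preimage. Therefore f is not surjective.
Since f is not surjective, we find the least positive k with f(k) = f(0): this means 25k ≡ 0 (mod 95), i.e. 95 ∣ 25k. Since gcd(25, 95) = 5, dividing through by 5 this holds exactly when 19 ∣ 5k, and as gcd(5, 19) = 1, exactly when 19 ∣ k.
The smallest positive such k is 19.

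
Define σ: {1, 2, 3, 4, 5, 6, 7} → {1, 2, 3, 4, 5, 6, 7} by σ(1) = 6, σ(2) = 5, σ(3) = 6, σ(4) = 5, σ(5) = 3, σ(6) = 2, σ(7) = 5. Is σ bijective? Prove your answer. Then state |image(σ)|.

σ(1) = 6 = σ(3) with 1 ≠ 3, so σ is not injective, hence not bijective.
The image of σ is {2, 3, 5, 6}, which has 4 elements.

4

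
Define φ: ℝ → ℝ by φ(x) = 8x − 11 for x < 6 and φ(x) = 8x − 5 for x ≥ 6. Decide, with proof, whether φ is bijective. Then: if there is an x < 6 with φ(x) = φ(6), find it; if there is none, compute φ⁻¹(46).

Both pieces are strictly increasing (slopes 8 and 8), so each is injective on its own interval.
The left piece maps (−∞, 6) onto (−∞, 37); the right piece maps [6, ∞) onto [43, ∞).
The images leave a gap (37 has no preimage), so φ is not surjective, hence not bijective.
Because the two images are disjoint, no x < 6 has φ(x) = φ(6), so we compute φ⁻¹(46): 46 lies in [43, ∞), so solve 8x − 5 = 46: x = (46 + 5)/8 = 51/8.

51/8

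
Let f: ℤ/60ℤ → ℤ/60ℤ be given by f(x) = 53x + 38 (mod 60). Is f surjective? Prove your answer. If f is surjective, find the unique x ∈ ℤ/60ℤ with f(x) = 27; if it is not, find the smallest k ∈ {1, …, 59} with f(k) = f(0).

Since gcd(53, 60) = 1, 53 is invertible modulo 60. Euclid's algorithm: 60 = 1·53 + 7, 53 = 7·7 + 4, 7 = 1·4 + 3, 4 = 1·3 + 1; back-substituting gives 1 = 17·53 − 15·60, so 53⁻¹ ≡ 17 (mod 60).
Then y ↦ 17(y − 38) is a two-sided inverse to f, so every y ∈ ℤ/60ℤ has a preimage.
So f is surjective.
Since f is surjective, we compute f⁻¹(27): solve 53x + 38 ≡ 27 (mod 60), i.e. 53x ≡ 49 (mod 60).
Multiplying by 53⁻¹ = 17 gives x ≡ 17·49 = 833 = 13·60 + 53 ≡ 53 (mod 60).
Check: f(53) = 53·53 + 38 = 2847 = 47·60 + 27 ≡ 27 (mod 60).

53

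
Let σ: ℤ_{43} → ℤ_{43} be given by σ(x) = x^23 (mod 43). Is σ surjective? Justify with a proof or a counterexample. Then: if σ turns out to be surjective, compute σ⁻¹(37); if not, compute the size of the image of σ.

Since 43 is prime, the nonzero elements of ℤ_{43} form a cyclic group of order 42.
As gcd(23, 42) = 1, raising to the 23rd power is a bijection on this group: if u^23 ≡ v^23 then (uv^{−1})^23 = 1, and the only element of order dividing gcd(23, 42) = 1 is 1, so u = v.
With σ(0) = 0 this makes σ injective on all of ℤ_{43}, hence bijective (finite equal-size domain and codomain). In particular σ is surjective.
Since σ is surjective, we find the preimage of 37. The inverse of x ↦ x^23 on (ℤ_{43})^× is x ↦ x^11, because 23·11 = 253 = 6·42 + 1 ≡ 1 (mod 42) and x^{42} = 1 for x ≠ 0 (Fermat). So σ⁻¹(37) = 37^11 mod 43.
Repeated squaring mod 43: 37^1 ≡ 37, 37^2 ≡ 37² = 1369 ≡ 36, 37^4 ≡ 36² = 1296 ≡ 6, 37^8 ≡ 6² = 36. Since 11 = 8 + 2 + 1, 37^11 ≡ 36·36·37: 36·36 = 1296 ≡ 6, then 6·37 = 222 ≡ 7. So 37^11 ≡ 7 (mod 43).
Hence σ⁻¹(37) = 7.

7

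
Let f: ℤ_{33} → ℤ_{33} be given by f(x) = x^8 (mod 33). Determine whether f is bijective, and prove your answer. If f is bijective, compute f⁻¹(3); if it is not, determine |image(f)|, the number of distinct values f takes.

12

f(4): Repeated squaring mod 33: 4^1 ≡ 4, 4^2 ≡ 4² = 16, 4^4 ≡ 16² = 256 ≡ 25, 4^8 ≡ 25² = 625 ≡ 31. So 4^8 ≡ 31 (mod 33).
f(7): Repeated squaring mod 33: 7^1 ≡ 7, 7^2 ≡ 7² = 49 ≡ 16, 7^4 ≡ 16² = 256 ≡ 25, 7^8 ≡ 25² = 625 ≡ 31. So 7^8 ≡ 31 (mod 33).
So f(4) = f(7) = 31 while 4 ≠ 7, thus f is not injective, hence not bijective.
Since f is not bijective, we determine |image(f)|. Computing x^8 mod 33 for each x (by repeated squaring, reducing mod 33 at every step), the values f(0), f(1), …, f(32) are: 0, 1, 25, 27, 31, 4, 15, 31, 16, 3, 1, 22, 12, 25, 16, 9, 4, 4, 9, 16, 25, 12, 22, 1, 3, 16, 31, 15, 4, 31, 27, 25, 1.
The distinct values are {0, 1, 3, 4, 9, 12, 15, 16, 22, 25, 27, 31}; there are 12 of them.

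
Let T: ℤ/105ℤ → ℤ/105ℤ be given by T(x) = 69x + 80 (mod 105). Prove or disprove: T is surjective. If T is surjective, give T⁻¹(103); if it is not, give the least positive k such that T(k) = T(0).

Recall: T is surjective if every y in the codomain equals T(x) for some x in the domain.
Since gcd(69, 105) = 3, we have 69x ≡ 0 (mod 3) for all x, so T(x) ≡ 2 (mod 3).
But 0 ≢ 2 (mod 3), so 0 ∈ ℤ/105ℤ has no preimage. So T is not surjective.
Since T is not surjective, we find the least positive k with T(k) = T(0): this means 69k ≡ 0 (mod 105), i.e. 105 ∣ 69k. Since gcd(69, 105) = 3, dividing through by 3 this holds exactly when 35 ∣ 23k, and as gcd(23, 35) = 1, exactly when 35 ∣ k.
The smallest positive such k is 35.

35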